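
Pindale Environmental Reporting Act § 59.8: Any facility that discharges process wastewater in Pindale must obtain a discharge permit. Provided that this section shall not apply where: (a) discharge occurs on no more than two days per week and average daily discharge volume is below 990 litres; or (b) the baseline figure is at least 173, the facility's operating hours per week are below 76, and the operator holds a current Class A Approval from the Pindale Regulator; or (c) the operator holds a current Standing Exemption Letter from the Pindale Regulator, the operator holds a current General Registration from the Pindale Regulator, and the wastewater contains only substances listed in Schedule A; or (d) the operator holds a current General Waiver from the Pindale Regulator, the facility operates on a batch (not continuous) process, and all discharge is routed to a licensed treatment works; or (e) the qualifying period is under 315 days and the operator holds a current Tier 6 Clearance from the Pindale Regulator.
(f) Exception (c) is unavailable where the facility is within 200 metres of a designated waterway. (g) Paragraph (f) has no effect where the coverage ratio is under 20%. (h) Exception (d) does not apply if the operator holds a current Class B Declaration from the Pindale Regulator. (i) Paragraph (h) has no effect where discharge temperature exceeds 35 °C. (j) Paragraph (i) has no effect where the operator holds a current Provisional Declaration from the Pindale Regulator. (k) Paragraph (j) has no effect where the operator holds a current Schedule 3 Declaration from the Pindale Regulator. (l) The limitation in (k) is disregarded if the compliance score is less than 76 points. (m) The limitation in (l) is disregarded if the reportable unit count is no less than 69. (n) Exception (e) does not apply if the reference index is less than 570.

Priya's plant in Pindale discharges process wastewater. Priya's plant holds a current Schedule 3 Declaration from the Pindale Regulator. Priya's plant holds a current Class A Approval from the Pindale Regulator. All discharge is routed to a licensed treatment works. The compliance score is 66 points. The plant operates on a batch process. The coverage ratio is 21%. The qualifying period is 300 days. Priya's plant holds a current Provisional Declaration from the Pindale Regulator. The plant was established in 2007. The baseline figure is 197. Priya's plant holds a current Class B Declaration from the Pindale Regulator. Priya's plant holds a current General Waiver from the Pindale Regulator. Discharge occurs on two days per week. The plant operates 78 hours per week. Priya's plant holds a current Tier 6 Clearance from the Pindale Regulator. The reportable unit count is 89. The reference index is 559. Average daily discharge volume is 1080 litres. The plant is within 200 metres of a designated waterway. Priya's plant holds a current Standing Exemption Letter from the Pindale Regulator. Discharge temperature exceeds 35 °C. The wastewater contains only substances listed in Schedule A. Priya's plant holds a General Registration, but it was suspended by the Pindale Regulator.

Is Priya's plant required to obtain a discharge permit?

Exception (a) fails — average daily discharge volume is 1080 litres, not below 990 litres.
Exception (b) fails — the facility's operating hours per week are 78, not below 76.
Exception (c) does not apply: there is no General Registration in force.
Exception (d)'s conditions are all satisfied: a current General Waiver is held; the facility operates on a batch process; discharge is routed to a licensed treatment works. Under paragraphs (h)–(m): (h) would limit (d) — a current Class B Declaration is held — but (i) sets (h) aside: (i) operates against (h): discharge temperature exceeds 35 °C. (j) would limit (i) — a current Provisional Declaration is held — but (k) sets (j) aside: (k) operates against (j): a current Schedule 3 Declaration is held. (l) is engaged (the compliance score is 66 points, less than the 76 points limit), but is overridden by (m): (m) operates — the reportable unit count is 89, meeting the 69 threshold. Exception (d) stands.
Exception (e) is satisfied on its face — the qualifying period is 300 days, under the 315 days limit; a current Tier 6 Clearance is held. Turning to paragraph (n): (n) operates against (e): the reference index is 559, less than the 570 limit. (e) is therefore removed.

No — exception (d) applies; Priya's plant is not required to obtain a discharge permit.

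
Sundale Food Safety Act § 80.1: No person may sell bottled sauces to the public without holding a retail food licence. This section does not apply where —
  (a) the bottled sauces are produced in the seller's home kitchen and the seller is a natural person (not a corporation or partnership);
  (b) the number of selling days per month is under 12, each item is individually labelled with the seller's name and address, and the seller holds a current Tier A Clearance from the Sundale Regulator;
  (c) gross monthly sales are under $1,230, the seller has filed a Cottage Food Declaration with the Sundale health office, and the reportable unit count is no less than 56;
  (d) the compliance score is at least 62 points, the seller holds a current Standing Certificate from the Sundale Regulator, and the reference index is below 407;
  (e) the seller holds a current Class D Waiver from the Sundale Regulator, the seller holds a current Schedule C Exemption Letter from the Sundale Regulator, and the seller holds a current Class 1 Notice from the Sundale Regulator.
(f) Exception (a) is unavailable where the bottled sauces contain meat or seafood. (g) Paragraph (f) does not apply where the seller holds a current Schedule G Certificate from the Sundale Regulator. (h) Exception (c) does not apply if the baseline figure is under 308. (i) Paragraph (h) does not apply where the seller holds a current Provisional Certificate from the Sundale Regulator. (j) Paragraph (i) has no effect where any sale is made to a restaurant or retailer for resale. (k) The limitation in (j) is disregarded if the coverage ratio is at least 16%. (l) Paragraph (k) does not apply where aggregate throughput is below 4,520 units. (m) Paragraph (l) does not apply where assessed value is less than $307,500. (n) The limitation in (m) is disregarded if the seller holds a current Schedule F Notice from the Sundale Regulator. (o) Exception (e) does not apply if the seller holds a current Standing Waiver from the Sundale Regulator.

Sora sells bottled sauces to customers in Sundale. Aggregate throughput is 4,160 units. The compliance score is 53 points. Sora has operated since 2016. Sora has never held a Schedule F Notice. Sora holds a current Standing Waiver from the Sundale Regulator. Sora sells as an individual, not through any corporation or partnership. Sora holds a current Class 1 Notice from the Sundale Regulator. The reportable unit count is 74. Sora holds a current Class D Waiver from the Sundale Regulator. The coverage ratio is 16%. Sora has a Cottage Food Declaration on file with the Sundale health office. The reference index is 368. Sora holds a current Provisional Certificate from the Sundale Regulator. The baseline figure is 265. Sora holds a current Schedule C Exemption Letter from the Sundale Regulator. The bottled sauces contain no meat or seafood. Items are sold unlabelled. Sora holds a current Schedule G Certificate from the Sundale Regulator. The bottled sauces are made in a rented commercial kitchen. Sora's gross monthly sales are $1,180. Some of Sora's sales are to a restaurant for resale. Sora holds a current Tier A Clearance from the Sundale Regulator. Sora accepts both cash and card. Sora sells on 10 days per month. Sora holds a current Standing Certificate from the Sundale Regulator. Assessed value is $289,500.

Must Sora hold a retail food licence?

Exception (a) does not apply: the bottled sauces are made in a commercial kitchen, not a home kitchen.
Exception (b) requires that each item is individually labelled with the seller's name and address; but items are sold unlabelled, so (b) is unavailable.
Exception (c) is satisfied on its face — gross monthly sales are $1,180, under the $1,230 limit; a Cottage Food Declaration is on file; the reportable unit count is 74, meeting the 56 threshold. As to paragraphs (h)–(n): (h) would limit (c) — the baseline figure is 265, under the 308 limit — but (i) sets (h) aside: (i) applies — a current Provisional Certificate is held. (j) is triggered (some sales are to a restaurant for resale), but is displaced by (k): (k) operates against (j): the coverage ratio is 16%, meeting the 16% threshold. (l) operates (aggregate throughput is 4,160 units, below the 4,520 units limit), but is displaced by (m): (m) operates against (l): assessed value is $289,500, less than the $307,500 limit. (n) does not operate here (the Schedule F Notice is not current), so (m) stands. (c) remains available.
Exception (d) does not apply: the compliance score is 53 points, short of 62 points.
All of (e)'s requirements are met (a current Class D Waiver is held; a current Schedule C Exemption Letter is held; a current Class 1 Notice is held). But applying paragraph (o): (o) operates against (e): a current Standing Waiver is held. So (e) is unavailable.

No — exception (c) applies; Sora is not required to hold a retail food licence.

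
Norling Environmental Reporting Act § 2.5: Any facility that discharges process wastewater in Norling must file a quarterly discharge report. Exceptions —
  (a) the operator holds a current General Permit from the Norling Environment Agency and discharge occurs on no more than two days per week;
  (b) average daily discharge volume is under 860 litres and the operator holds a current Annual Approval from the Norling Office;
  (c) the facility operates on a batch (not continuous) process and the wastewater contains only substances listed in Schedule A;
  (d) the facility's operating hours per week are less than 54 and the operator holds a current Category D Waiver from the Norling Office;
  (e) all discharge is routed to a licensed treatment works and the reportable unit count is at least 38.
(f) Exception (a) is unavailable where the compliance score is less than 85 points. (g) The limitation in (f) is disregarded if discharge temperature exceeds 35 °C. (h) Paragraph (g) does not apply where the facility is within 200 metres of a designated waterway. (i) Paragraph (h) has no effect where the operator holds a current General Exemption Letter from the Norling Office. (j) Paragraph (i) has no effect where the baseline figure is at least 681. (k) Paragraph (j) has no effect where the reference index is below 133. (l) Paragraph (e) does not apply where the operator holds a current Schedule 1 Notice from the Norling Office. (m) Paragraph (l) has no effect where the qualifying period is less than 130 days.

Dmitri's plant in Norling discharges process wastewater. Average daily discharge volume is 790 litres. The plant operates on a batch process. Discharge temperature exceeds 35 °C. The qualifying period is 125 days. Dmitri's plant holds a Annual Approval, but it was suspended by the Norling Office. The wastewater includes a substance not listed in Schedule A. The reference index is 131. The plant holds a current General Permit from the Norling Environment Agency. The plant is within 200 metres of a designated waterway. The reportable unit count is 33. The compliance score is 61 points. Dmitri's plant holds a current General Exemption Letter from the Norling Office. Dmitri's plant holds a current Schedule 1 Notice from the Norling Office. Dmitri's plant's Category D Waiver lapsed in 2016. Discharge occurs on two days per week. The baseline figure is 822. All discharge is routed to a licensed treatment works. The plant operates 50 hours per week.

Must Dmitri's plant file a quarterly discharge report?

No — exception (a) applies; Dmitri's plant is not required to file a quarterly discharge report.

Exception (a) is satisfied on its face — a current General Permit is held; discharge occurs on no more than two days per week. Considering the limiting provisions: (f) operates (the compliance score is 61 points, less than the 85 points limit), but is set aside by (g): (g) applies — discharge temperature exceeds 35 °C. (h) would limit (g) — the plant is within 200 m of a designated waterway — but (i) sets (h) aside: (i) applies — a current General Exemption Letter is held. (j) applies (the baseline figure is 822, meeting the 681 threshold), but is overridden by (k): (k) operates — the reference index is 131, below the 133 limit. So (a) applies.
Exception (b) does not apply: there is no Annual Approval in force.
Exception (c) does not apply: the wastewater includes a non-Schedule-A substance.
Exception (d) does not apply: the Category D Waiver is not current.
Exception (e) does not apply: the reportable unit count is 33, short of 38.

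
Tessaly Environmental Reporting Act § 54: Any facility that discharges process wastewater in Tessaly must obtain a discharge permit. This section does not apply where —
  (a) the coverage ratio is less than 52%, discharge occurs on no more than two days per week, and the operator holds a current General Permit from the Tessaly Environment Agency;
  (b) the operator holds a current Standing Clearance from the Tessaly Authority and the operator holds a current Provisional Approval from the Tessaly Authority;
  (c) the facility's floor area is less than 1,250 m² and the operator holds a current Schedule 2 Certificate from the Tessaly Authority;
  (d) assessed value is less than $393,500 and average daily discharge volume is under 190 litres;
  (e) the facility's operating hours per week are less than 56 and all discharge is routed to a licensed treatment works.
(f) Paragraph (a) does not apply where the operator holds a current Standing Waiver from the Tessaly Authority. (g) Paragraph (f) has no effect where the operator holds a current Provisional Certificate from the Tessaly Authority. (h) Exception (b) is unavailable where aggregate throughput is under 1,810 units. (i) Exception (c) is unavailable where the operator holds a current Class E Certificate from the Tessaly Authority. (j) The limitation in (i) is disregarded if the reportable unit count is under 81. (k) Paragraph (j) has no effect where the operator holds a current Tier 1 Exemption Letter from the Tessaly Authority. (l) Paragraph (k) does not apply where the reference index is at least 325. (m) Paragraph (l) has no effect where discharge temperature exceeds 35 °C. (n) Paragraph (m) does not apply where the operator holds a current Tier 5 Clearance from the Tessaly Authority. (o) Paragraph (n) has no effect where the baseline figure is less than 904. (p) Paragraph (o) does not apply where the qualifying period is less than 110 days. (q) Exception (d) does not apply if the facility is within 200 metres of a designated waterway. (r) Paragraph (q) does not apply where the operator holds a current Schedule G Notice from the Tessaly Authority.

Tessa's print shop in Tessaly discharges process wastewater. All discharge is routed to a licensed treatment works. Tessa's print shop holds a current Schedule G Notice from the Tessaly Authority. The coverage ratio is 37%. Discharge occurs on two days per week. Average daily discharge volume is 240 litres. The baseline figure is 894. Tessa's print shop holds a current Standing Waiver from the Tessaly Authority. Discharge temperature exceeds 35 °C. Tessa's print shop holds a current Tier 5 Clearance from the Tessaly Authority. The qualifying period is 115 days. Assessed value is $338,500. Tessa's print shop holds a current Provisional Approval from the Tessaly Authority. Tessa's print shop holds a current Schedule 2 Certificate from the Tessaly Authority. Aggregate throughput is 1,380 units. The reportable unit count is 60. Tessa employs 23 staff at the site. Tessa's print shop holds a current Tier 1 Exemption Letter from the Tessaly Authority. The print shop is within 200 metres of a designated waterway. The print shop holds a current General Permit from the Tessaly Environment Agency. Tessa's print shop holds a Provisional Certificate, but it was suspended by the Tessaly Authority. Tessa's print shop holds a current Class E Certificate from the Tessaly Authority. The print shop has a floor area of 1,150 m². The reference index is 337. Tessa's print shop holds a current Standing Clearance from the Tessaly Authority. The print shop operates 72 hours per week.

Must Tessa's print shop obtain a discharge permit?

Yes — Tessa's print shop must obtain a discharge permit.

All of (a)'s requirements are met (the coverage ratio is 37%, less than the 52% limit; discharge occurs on no more than two days per week; a current General Permit is held). But: (f) operates against (a): a current Standing Waiver is held. (g), which would lift (f), is not triggered — no current Provisional Certificate is held. Exception (a) does not apply.
Exception (b) is satisfied on its face — a current Standing Clearance is held; a current Provisional Approval is held. But applying paragraph (h): (h) operates against (b): aggregate throughput is 1,380 units, under the 1,810 units limit. (b) is therefore removed.
Exception (c)'s conditions are all satisfied: the facility's floor area is 1,150 m², less than the 1,250 m² limit; a current Schedule 2 Certificate is held. But: (i) is triggered — a current Class E Certificate is held. (j) is triggered (the reportable unit count is 60, under the 81 limit), but is itself disapplied by (k): (k) operates against (j): a current Tier 1 Exemption Letter is held. (l) would limit (k) — the reference index is 337, meeting the 325 threshold — but (m) sets (l) aside: (m) operates against (l): discharge temperature exceeds 35 °C. (n) would limit (m) — a current Tier 5 Clearance is held — but (o) sets (n) aside: (o) operates — the baseline figure is 894, less than the 904 limit. (p), which would lift (o), is inapplicable — the qualifying period is 115 days, not less than 110 days. Exception (c) does not apply.
Exception (d) fails — average daily discharge volume is 240 litres, not under 190 litres.
Exception (e) does not apply: the facility's operating hours per week are 72, not less than 56.
Every exception is unavailable, so the rule governs.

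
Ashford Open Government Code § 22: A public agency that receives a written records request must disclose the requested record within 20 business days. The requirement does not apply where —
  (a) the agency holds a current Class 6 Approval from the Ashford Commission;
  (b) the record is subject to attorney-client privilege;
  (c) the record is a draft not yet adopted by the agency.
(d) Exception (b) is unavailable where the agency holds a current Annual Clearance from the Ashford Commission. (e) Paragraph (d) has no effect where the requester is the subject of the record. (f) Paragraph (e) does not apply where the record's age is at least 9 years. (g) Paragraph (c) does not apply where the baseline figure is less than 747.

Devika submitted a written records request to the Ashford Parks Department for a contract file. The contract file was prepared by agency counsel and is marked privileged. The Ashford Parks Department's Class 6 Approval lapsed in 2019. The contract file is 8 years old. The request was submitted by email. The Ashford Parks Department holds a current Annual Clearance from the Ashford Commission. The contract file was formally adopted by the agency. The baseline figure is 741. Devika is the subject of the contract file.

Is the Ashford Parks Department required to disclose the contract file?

Exception (a) does not apply: no current Class 6 Approval is held.
Exception (b)'s conditions are all satisfied: the contract file is privileged. Under paragraphs (d)–(f): (d) operates (a current Annual Clearance is held), but yields to (e): (e) operates against (d): Devika is the subject of the contract file. (f) is not triggered (the record's age is 8 years, short of 9 years), so (e) stands. So (b) applies.
Exception (c) does not apply: the contract file has been formally adopted.

No — exception (b) applies; the Ashford Parks Department is not required to disclose the contract file.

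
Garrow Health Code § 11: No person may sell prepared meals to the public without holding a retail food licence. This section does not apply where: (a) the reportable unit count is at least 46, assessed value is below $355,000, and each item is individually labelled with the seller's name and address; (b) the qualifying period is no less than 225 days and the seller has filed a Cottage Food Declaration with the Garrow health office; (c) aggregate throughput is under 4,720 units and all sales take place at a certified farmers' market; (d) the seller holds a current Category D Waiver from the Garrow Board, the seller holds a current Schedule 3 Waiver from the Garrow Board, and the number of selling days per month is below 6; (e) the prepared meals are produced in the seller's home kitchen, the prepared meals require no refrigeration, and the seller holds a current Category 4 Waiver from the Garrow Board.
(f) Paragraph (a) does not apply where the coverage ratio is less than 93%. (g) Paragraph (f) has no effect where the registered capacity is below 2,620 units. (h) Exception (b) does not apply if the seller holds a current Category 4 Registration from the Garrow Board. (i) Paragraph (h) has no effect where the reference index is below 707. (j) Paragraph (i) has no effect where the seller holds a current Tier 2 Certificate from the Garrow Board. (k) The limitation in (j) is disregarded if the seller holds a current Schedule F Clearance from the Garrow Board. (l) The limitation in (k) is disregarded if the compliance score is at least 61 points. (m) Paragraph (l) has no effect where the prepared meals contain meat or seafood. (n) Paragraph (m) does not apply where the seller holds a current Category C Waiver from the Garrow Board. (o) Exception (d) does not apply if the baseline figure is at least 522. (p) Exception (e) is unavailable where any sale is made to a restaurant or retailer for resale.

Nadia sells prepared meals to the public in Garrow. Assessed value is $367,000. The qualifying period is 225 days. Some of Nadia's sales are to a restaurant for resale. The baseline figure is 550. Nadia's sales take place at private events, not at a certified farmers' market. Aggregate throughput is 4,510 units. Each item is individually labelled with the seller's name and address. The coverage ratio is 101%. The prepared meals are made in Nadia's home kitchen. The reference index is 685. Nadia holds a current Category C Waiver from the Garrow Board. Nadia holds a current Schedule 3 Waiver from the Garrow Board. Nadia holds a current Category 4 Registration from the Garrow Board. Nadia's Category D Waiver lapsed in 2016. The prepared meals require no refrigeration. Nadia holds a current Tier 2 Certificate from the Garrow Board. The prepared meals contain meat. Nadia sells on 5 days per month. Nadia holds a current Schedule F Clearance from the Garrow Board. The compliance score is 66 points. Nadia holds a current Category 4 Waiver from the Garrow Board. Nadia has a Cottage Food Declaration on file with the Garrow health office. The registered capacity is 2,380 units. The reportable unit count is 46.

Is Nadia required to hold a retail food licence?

Exception (a) requires that assessed value is below $355,000; but assessed value is $367,000, not below $355,000, so (a) is unavailable.
Exception (b)'s conditions are all satisfied: the qualifying period is 225 days, meeting the 225 days threshold; a Cottage Food Declaration is on file. But: (h) is triggered — a current Category 4 Registration is held. (i) would limit (h) — the reference index is 685, below the 707 limit — but (j) sets (i) aside: (j) is triggered — a current Tier 2 Certificate is held. (k) is triggered (a current Schedule F Clearance is held), but is set aside by (l): (l) applies — the compliance score is 66 points, meeting the 61 points threshold. (m) would limit (l) — the prepared meals contain meat — but (n) sets (m) aside: (n) operates against (m): a current Category C Waiver is held. So (b) is unavailable.
Exception (c) requires that all sales take place at a certified farmers' market; but sales are at private events, not a certified farmers' market, so (c) is unavailable.
Exception (d) fails — no current Category D Waiver is held.
Exception (e)'s conditions are all satisfied: the prepared meals are home-kitchen produced; the prepared meals are shelf-stable; a current Category 4 Waiver is held. But: (p) is engaged — some sales are to a restaurant for resale. Exception (e) does not apply.
No exception displaces § 11.

Yes — Nadia must hold a retail food licence.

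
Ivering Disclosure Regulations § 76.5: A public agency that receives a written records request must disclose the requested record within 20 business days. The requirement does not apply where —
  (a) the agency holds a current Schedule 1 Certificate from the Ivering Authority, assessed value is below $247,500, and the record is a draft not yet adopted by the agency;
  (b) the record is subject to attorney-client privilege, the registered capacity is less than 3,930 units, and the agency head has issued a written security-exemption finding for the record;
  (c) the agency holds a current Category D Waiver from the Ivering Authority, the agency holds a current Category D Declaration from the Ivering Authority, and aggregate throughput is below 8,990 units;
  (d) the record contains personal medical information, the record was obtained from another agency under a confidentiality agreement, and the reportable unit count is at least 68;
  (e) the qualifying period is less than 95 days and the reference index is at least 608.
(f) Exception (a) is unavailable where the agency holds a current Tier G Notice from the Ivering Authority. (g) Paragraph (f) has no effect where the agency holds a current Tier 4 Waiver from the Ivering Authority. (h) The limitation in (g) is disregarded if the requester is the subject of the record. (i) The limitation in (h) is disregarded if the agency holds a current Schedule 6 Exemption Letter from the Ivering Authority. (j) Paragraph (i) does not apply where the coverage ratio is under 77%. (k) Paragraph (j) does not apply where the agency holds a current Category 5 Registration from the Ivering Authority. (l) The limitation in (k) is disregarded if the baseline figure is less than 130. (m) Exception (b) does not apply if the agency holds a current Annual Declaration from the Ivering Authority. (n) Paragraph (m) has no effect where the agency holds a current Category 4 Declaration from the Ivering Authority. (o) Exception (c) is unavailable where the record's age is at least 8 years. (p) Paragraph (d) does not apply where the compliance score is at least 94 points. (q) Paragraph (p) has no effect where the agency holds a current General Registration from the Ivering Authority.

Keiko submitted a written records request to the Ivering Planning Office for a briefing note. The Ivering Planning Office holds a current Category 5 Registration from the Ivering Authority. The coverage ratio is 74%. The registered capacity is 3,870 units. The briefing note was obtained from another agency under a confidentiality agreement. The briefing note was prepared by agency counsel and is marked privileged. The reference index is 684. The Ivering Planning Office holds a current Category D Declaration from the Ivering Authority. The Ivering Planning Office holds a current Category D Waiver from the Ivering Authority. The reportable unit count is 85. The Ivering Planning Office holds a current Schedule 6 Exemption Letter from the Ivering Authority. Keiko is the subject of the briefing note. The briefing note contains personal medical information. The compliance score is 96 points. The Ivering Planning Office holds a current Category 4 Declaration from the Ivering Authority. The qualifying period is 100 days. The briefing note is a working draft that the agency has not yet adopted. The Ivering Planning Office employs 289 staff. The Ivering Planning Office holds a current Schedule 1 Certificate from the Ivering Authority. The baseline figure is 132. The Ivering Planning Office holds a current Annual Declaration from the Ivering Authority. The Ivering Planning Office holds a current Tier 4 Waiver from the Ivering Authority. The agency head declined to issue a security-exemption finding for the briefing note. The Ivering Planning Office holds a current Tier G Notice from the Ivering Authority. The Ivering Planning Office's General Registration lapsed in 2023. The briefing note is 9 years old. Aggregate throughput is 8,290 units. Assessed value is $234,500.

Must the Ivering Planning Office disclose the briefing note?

No — exception (a) applies; the Ivering Planning Office is not required to disclose the briefing note.

Exception (a) is satisfied on its face — a current Schedule 1 Certificate is held; assessed value is $234,500, below the $247,500 limit; the briefing note is an unadopted draft. Considering the limiting provisions: (f) would limit (a) — a current Tier G Notice is held — but (g) sets (f) aside: (g) applies — a current Tier 4 Waiver is held. (h) would limit (g) — Keiko is the subject of the briefing note — but (i) sets (h) aside: (i) is engaged — a current Schedule 6 Exemption Letter is held. (j) is engaged (the coverage ratio is 74%, under the 77% limit), but is set aside by (k): (k) operates against (j): a current Category 5 Registration is held. (l), which would lift (k), is not triggered — the baseline figure is 132, not less than 130. So (a) applies.
Exception (b) requires that the agency head has issued a written security-exemption finding for the record; but the agency head declined to issue a security-exemption finding, so (b) is unavailable.
Exception (c)'s conditions are all satisfied: a current Category D Waiver is held; a current Category D Declaration is held; aggregate throughput is 8,290 units, below the 8,990 units limit. But: (o) is triggered — the record's age is 9 years, meeting the 8 years threshold. Exception (c) does not apply.
All of (d)'s requirements are met (the briefing note contains personal medical information; the briefing note was obtained under a confidentiality agreement; the reportable unit count is 85, meeting the 68 threshold). However, paragraphs (p)–(q) must be considered: (p) applies — the compliance score is 96 points, meeting the 94 points threshold. (q) does not operate here (the General Registration is not current), so (p) stands. Exception (d) does not apply.
Exception (e) fails — the qualifying period is 100 days, not less than 95 days.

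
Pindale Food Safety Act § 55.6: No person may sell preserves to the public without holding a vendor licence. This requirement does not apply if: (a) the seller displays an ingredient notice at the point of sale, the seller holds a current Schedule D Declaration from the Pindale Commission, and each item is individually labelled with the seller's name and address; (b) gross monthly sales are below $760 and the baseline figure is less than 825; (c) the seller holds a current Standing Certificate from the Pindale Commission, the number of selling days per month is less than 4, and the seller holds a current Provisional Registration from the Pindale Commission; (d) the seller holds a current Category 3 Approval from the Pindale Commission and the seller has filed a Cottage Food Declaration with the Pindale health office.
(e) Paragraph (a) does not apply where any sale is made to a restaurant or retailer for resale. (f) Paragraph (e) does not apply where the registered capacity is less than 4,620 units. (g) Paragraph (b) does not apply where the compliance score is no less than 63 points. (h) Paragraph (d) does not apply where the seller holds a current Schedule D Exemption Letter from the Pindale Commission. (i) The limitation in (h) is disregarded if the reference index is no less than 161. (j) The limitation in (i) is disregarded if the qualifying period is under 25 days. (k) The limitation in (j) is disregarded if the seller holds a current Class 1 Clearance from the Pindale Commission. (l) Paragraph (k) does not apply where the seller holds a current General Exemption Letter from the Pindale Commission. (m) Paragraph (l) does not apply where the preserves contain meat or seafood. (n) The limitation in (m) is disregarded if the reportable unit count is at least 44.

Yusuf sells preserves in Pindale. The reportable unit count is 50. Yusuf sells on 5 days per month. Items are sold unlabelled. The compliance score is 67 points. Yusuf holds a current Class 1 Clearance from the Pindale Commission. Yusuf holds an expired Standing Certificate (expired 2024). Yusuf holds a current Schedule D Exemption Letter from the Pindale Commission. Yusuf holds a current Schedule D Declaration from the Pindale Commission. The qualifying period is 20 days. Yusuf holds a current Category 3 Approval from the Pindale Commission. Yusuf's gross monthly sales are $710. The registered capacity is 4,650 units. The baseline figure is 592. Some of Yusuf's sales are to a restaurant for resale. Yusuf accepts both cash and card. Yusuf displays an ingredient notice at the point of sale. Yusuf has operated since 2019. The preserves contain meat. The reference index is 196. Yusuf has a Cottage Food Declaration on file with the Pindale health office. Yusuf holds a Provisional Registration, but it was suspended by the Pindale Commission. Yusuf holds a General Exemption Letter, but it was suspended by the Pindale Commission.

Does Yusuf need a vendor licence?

Exception (a) requires that each item is individually labelled with the seller's name and address; but items are sold unlabelled, so (a) is unavailable.
Exception (b)'s conditions are all satisfied: gross monthly sales are $710, below the $760 limit; the baseline figure is 592, less than the 825 limit. However, paragraph (g) must be considered: (g) operates against (b): the compliance score is 67 points, meeting the 63 points threshold. Exception (b) does not apply.
Exception (c) does not apply: no current Standing Certificate is held.
All of (d)'s requirements are met (a current Category 3 Approval is held; a Cottage Food Declaration is on file). As to paragraphs (h)–(n): (h) would limit (d) — a current Schedule D Exemption Letter is held — but (i) sets (h) aside: (i) operates against (h): the reference index is 196, meeting the 161 threshold. (j) is engaged (the qualifying period is 20 days, under the 25 days limit), but is set aside by (k): (k) applies — a current Class 1 Clearance is held. (l) does not operate here (the General Exemption Letter is not current), so (k) stands. Exception (d) stands.

No — exception (d) applies; Yusuf is not required to hold a vendor licence.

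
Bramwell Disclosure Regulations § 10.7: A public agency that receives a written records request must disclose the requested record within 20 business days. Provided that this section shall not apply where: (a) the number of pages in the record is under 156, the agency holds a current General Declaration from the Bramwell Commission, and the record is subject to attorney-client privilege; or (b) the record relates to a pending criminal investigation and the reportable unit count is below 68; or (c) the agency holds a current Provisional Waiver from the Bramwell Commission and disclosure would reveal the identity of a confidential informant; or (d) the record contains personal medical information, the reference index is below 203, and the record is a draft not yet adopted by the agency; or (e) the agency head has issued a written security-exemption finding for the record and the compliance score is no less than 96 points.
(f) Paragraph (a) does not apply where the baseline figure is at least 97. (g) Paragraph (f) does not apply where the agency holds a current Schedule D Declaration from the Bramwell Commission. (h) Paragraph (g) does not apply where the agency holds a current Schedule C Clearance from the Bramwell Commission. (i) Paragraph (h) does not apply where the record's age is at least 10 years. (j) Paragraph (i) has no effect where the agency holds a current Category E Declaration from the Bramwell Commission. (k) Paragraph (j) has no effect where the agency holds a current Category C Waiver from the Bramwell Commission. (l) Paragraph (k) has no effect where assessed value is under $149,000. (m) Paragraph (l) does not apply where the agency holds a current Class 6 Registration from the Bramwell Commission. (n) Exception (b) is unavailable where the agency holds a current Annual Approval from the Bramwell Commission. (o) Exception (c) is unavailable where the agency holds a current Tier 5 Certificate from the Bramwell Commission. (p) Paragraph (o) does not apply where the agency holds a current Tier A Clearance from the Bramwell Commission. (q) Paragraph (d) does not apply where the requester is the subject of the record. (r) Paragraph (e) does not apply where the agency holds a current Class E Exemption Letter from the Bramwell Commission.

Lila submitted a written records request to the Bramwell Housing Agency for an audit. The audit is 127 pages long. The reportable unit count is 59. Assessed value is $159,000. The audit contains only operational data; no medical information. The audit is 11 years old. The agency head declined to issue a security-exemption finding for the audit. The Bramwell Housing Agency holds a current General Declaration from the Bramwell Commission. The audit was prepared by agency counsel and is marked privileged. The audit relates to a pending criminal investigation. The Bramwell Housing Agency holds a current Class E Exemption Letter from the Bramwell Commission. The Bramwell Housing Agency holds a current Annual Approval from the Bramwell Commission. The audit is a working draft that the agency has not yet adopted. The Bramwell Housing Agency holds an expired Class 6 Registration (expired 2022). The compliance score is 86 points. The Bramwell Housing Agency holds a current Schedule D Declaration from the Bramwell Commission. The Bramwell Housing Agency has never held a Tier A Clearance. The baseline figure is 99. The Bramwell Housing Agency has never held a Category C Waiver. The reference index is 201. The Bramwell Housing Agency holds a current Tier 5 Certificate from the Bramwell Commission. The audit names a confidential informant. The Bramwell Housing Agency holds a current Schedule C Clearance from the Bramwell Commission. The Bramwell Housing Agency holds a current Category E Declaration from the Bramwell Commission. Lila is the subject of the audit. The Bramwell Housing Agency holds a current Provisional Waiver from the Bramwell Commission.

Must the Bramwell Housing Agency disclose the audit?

Yes — the Bramwell Housing Agency must disclose the audit.

Exception (a)'s conditions are all satisfied: the number of pages in the record is 127, under the 156 limit; a current General Declaration is held; the audit is privileged. But: (f) is triggered — the baseline figure is 99, meeting the 97 threshold. (g) is engaged (a current Schedule D Declaration is held), but is overridden by (h): (h) operates — a current Schedule C Clearance is held. (i) operates (the record's age is 11 years, meeting the 10 years threshold), but is overridden by (j): (j) operates against (i): a current Category E Declaration is held. (k), which would lift (j), is inapplicable — the Category C Waiver is not current. So (a) is unavailable.
Exception (b)'s conditions are all satisfied: the audit relates to a pending investigation; the reportable unit count is 59, below the 68 limit. Turning to paragraph (n): (n) operates — a current Annual Approval is held. (b) is therefore removed.
Exception (c) is satisfied on its face — a current Provisional Waiver is held; the audit names a confidential informant. Turning to paragraphs (o)–(p): (o) is engaged — a current Tier 5 Certificate is held. (p), which would lift (o), is not triggered — no current Tier A Clearance is held. So (c) is unavailable.
Exception (d) fails — the audit contains only operational data.
Exception (e) does not apply: the agency head declined to issue a security-exemption finding.
No exception displaces § 10.7.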